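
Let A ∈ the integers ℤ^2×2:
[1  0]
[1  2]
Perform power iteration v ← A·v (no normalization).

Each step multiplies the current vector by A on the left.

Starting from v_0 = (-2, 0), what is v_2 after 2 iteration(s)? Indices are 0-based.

v_0 = (-2, 0).
v_1 = A·v_0 = (-2, -2).
v_2 = A·v_1 = (-2, -6).

v_2 = (-2, -6)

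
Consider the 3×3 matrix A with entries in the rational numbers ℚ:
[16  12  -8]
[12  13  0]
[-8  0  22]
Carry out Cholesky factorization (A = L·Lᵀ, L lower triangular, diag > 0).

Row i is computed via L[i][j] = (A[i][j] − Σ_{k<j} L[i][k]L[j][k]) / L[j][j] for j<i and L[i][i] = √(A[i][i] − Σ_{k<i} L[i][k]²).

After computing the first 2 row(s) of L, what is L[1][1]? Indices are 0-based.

L[1][1] = 2

Step 1: L[0][0] = √(16) = 4.
  L[1][0] = (12) / L[0][0] = 3.
Step 2: L[1][1] = √(4) = 2.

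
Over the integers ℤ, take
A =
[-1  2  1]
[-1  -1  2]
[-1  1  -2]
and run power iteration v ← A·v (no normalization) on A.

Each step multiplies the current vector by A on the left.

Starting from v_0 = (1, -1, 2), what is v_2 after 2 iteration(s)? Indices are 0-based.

v_0 = (1, -1, 2).
v_1 = A·v_0 = (-1, 4, -6).
v_2 = A·v_1 = (3, -15, 17).

v_2 = (3, -15, 17)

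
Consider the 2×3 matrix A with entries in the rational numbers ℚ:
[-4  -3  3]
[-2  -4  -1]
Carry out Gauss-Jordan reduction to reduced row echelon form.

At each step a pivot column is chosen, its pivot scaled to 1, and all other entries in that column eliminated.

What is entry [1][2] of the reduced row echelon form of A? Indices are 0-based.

step 1: normalize row 0 (÷-4) = (1, 3/4, -3/4)
  row 1: subtract -2×row0 = (0, -5/2, -5/2)
step 2: normalize row 1 (÷-5/2) = (0, 1, 1)
  row 0: subtract 3/4×row1 = (1, 0, -3/2)

M[1][2] = 1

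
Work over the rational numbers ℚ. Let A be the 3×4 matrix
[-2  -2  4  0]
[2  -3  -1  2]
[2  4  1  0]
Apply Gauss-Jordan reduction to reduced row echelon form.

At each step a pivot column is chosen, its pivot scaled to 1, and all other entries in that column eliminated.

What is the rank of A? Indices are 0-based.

rank = 3

step 1: normalize row 0 (÷-2) = (1, 1, -2, 0)
  row 1: subtract 2×row0 = (0, -5, 3, 2)
  row 2: subtract 2×row0 = (0, 2, 5, 0)
step 2: normalize row 1 (÷-5) = (0, 1, -3/5, -2/5)
  row 0: subtract 1×row1 = (1, 0, -7/5, 2/5)
  row 2: subtract 2×row1 = (0, 0, 31/5, 4/5)
step 3: normalize row 2 (÷31/5) = (0, 0, 1, 4/31)
  row 0: subtract -7/5×row2 = (1, 0, 0, 18/31)
  row 1: subtract -3/5×row2 = (0, 1, 0, -10/31)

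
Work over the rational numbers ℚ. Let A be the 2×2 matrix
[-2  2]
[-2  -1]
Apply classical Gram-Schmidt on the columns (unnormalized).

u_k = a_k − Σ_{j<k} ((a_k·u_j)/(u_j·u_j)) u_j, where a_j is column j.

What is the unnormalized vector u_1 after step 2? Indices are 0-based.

Step 1: u_0 = a_0 = (-2, -2).
Step 2: u_1 = a_1 − (-1/4)·u_0 = (3/2, -3/2).

u_1 = (3/2, -3/2)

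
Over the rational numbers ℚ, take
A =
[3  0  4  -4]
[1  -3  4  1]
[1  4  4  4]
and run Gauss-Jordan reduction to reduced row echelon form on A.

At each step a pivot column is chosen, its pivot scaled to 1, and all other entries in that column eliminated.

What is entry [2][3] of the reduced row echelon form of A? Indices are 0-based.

step 1: normalize row 0 (÷3) = (1, 0, 4/3, -4/3)
  row 1: subtract 1×row0 = (0, -3, 8/3, 7/3)
  row 2: subtract 1×row0 = (0, 4, 8/3, 16/3)
step 2: normalize row 1 (÷-3) = (0, 1, -8/9, -7/9)
  row 2: subtract 4×row1 = (0, 0, 56/9, 76/9)
step 3: normalize row 2 (÷56/9) = (0, 0, 1, 19/14)
  row 0: subtract 4/3×row2 = (1, 0, 0, -22/7)
  row 1: subtract -8/9×row2 = (0, 1, 0, 3/7)

M[2][3] = 19/14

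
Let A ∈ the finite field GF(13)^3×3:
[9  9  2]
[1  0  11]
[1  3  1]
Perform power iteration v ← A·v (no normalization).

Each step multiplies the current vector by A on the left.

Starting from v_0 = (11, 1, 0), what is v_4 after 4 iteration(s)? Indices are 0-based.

v_4 = (10, 3, 1)

v_0 = (11, 1, 0).
v_1 = A·v_0 = (4, 11, 1).
v_2 = A·v_1 = (7, 2, 12).
v_3 = A·v_2 = (1, 9, 12).
v_4 = A·v_3 = (10, 3, 1).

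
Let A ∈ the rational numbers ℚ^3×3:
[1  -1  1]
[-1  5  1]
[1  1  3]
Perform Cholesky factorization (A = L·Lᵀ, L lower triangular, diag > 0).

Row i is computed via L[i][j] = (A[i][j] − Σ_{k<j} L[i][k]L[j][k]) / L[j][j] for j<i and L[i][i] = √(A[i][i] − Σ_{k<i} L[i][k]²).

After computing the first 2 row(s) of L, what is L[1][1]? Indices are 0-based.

Step 1: L[0][0] = √(1) = 1.
  L[1][0] = (-1) / L[0][0] = -1.
Step 2: L[1][1] = √(4) = 2.

L[1][1] = 2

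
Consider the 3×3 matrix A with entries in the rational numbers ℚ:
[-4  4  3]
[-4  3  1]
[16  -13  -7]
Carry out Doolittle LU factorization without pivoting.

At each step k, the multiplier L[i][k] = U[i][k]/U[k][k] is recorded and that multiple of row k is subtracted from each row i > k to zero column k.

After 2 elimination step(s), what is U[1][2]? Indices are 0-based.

[col 0] pivot -4
  R1 -= 1*R0 → (0, -1, -2)  (L[1][0] := 1)
  R2 -= -4*R0 → (0, 3, 5)  (L[2][0] := -4)
[col 1] pivot -1
  R2 -= -3*R1 → (0, 0, -1)  (L[2][1] := -3)

U[1][2] = -2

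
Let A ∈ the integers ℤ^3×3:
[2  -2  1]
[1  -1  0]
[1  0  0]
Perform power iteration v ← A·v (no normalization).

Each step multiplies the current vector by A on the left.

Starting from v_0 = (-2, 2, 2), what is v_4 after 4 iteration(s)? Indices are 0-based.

v_0 = (-2, 2, 2).
v_1 = A·v_0 = (-6, -4, -2).
v_2 = A·v_1 = (-6, -2, -6).
v_3 = A·v_2 = (-14, -4, -6).
v_4 = A·v_3 = (-26, -10, -14).

v_4 = (-26, -10, -14)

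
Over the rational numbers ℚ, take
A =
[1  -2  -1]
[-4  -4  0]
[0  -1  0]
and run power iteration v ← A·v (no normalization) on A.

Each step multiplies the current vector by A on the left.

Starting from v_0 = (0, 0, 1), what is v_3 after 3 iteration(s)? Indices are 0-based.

v_0 = (0, 0, 1).
v_1 = A·v_0 = (-1, 0, 0).
v_2 = A·v_1 = (-1, 4, 0).
v_3 = A·v_2 = (-9, -12, -4).

v_3 = (-9, -12, -4)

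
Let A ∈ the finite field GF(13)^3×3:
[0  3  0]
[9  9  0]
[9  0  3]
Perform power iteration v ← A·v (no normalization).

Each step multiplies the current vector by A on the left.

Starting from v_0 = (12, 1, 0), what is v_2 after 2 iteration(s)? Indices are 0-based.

v_2 = (0, 1, 0)

v_0 = (12, 1, 0).
v_1 = A·v_0 = (3, 0, 4).
v_2 = A·v_1 = (0, 1, 0).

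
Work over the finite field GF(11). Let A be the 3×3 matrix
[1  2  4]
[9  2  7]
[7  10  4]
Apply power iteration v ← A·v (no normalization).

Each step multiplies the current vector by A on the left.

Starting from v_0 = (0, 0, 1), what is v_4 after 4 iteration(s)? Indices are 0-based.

v_4 = (9, 7, 6)

v_0 = (0, 0, 1).
v_1 = A·v_0 = (4, 7, 4).
v_2 = A·v_1 = (1, 1, 4).
v_3 = A·v_2 = (8, 6, 0).
v_4 = A·v_3 = (9, 7, 6).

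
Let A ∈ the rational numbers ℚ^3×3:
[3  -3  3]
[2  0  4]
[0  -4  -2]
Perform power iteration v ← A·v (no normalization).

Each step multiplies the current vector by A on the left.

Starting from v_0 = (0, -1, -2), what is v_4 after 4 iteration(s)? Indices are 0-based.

v_4 = (-573, -370, -296)

v_0 = (0, -1, -2).
v_1 = A·v_0 = (-3, -8, 8).
v_2 = A·v_1 = (39, 26, 16).
v_3 = A·v_2 = (87, 142, -136).
v_4 = A·v_3 = (-573, -370, -296).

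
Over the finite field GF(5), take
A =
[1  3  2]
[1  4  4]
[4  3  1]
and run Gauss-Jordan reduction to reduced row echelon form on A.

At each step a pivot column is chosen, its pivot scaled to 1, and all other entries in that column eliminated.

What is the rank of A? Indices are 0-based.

rank = 3

step 1: normalize row 0 (÷1) = (1, 3, 2)
  row 1: subtract 1×row0 = (0, 1, 2)
  row 2: subtract 4×row0 = (0, 1, 3)
step 2: normalize row 1 (÷1) = (0, 1, 2)
  row 0: subtract 3×row1 = (1, 0, 1)
  row 2: subtract 1×row1 = (0, 0, 1)
step 3: normalize row 2 (÷1) = (0, 0, 1)
  row 0: subtract 1×row2 = (1, 0, 0)
  row 1: subtract 2×row2 = (0, 1, 0)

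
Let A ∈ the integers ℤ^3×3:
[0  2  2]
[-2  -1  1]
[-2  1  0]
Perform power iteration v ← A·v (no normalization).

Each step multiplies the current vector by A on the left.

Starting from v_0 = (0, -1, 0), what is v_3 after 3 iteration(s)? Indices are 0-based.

v_0 = (0, -1, 0).
v_1 = A·v_0 = (-2, 1, -1).
v_2 = A·v_1 = (0, 2, 5).
v_3 = A·v_2 = (14, 3, 2).

v_3 = (14, 3, 2)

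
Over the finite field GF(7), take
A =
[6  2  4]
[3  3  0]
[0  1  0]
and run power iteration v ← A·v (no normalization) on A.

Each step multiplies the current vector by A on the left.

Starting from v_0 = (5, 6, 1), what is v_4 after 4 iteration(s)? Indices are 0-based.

v_0 = (5, 6, 1).
v_1 = A·v_0 = (4, 5, 6).
v_2 = A·v_1 = (2, 6, 5).
v_3 = A·v_2 = (2, 3, 6).
v_4 = A·v_3 = (0, 1, 3).

v_4 = (0, 1, 3)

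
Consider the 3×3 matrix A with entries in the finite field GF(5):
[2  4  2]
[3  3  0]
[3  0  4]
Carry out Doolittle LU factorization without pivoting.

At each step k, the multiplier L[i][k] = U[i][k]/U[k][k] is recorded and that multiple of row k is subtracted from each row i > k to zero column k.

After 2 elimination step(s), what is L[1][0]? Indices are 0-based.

k=0: U[0][0]=2
  eliminate (1,0): mult=4, new row 1: (0, 2, 2); set L[1][0]=4
  eliminate (2,0): mult=4, new row 2: (0, 4, 1); set L[2][0]=4
k=1: U[1][1]=2
  eliminate (2,1): mult=2, new row 2: (0, 0, 2); set L[2][1]=2

L[1][0] = 4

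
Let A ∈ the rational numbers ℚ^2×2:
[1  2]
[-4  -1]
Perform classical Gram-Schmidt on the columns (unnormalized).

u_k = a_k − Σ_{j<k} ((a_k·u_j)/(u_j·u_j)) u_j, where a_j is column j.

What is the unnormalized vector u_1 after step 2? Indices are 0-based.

u_1 = (28/17, 7/17)

Step 1: u_0 = a_0 = (1, -4).
Step 2: u_1 = a_1 − (6/17)·u_0 = (28/17, 7/17).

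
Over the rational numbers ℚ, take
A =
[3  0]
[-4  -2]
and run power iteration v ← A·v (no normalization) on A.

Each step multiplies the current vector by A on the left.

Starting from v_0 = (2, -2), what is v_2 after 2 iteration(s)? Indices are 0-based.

v_0 = (2, -2).
v_1 = A·v_0 = (6, -4).
v_2 = A·v_1 = (18, -16).

v_2 = (18, -16)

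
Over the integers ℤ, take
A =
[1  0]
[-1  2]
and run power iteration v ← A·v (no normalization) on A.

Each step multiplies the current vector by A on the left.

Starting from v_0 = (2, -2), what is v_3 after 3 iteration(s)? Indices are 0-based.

v_3 = (2, -30)

v_0 = (2, -2).
v_1 = A·v_0 = (2, -6).
v_2 = A·v_1 = (2, -14).
v_3 = A·v_2 = (2, -30).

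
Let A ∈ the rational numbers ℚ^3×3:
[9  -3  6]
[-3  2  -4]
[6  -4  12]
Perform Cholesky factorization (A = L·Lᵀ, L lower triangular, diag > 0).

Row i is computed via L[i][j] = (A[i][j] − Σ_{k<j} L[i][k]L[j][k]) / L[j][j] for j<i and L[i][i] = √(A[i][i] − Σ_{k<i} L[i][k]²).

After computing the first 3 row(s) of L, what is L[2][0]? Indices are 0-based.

L[2][0] = 2

Step 1: L[0][0] = √(9) = 3.
  L[1][0] = (-3) / L[0][0] = -1.
Step 2: L[1][1] = √(1) = 1.
  L[2][0] = (6) / L[0][0] = 2.
  L[2][1] = (-2) / L[1][1] = -2.
Step 3: L[2][2] = √(4) = 2.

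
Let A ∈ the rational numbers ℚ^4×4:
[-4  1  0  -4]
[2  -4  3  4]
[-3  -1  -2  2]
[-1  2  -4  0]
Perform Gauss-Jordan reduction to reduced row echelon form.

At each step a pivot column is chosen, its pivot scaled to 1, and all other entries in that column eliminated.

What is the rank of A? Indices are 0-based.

rank = 4

step 1: normalize row 0 (÷-4) = (1, -1/4, 0, 1)
  row 1: subtract 2×row0 = (0, -7/2, 3, 2)
  row 2: subtract -3×row0 = (0, -7/4, -2, 5)
  row 3: subtract -1×row0 = (0, 7/4, -4, 1)
step 2: normalize row 1 (÷-7/2) = (0, 1, -6/7, -4/7)
  row 0: subtract -1/4×row1 = (1, 0, -3/14, 6/7)
  row 2: subtract -7/4×row1 = (0, 0, -7/2, 4)
  row 3: subtract 7/4×row1 = (0, 0, -5/2, 2)
step 3: normalize row 2 (÷-7/2) = (0, 0, 1, -8/7)
  row 0: subtract -3/14×row2 = (1, 0, 0, 30/49)
  row 1: subtract -6/7×row2 = (0, 1, 0, -76/49)
  row 3: subtract -5/2×row2 = (0, 0, 0, -6/7)
step 4: normalize row 3 (÷-6/7) = (0, 0, 0, 1)
  row 0: subtract 30/49×row3 = (1, 0, 0, 0)
  row 1: subtract -76/49×row3 = (0, 1, 0, 0)
  row 2: subtract -8/7×row3 = (0, 0, 1, 0)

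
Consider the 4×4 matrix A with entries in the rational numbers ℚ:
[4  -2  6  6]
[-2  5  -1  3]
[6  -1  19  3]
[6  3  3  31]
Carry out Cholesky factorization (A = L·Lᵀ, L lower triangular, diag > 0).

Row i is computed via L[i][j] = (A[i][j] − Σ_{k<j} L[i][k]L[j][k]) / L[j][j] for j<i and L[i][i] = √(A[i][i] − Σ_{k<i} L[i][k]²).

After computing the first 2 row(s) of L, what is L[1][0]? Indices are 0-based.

Step 1: L[0][0] = √(4) = 2.
  L[1][0] = (-2) / L[0][0] = -1.
Step 2: L[1][1] = √(4) = 2.

L[1][0] = -1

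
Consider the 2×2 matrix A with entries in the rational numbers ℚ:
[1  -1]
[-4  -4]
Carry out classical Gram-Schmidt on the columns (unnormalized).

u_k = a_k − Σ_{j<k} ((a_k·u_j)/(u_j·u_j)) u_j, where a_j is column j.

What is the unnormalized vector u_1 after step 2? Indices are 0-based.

u_1 = (-32/17, -8/17)

Step 1: u_0 = a_0 = (1, -4).
Step 2: u_1 = a_1 − (15/17)·u_0 = (-32/17, -8/17).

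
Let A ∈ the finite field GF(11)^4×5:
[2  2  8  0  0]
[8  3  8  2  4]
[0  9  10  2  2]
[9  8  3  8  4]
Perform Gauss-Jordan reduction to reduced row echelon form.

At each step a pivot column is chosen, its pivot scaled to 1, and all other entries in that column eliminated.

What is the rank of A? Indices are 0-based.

rank = 4

[1] R0 /= 2  ⇒  (1, 1, 4, 0, 0)
     R1 -= 8·R0  ⇒  (0, 6, 9, 2, 4)
     R3 -= 9·R0  ⇒  (0, 10, 0, 8, 4)
[2] R1 /= 6  ⇒  (0, 1, 7, 4, 8)
     R0 -= 1·R1  ⇒  (1, 0, 8, 7, 3)
     R2 -= 9·R1  ⇒  (0, 0, 2, 10, 7)
     R3 -= 10·R1  ⇒  (0, 0, 7, 1, 1)
[3] R2 /= 2  ⇒  (0, 0, 1, 5, 9)
     R0 -= 8·R2  ⇒  (1, 0, 0, 0, 8)
     R1 -= 7·R2  ⇒  (0, 1, 0, 2, 0)
     R3 -= 7·R2  ⇒  (0, 0, 0, 10, 4)
[4] R3 /= 10  ⇒  (0, 0, 0, 1, 7)
     R1 -= 2·R3  ⇒  (0, 1, 0, 0, 8)
     R2 -= 5·R3  ⇒  (0, 0, 1, 0, 7)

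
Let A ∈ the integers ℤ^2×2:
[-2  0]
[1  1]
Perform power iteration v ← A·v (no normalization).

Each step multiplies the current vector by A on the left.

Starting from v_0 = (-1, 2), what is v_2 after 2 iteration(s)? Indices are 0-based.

v_0 = (-1, 2).
v_1 = A·v_0 = (2, 1).
v_2 = A·v_1 = (-4, 3).

v_2 = (-4, 3)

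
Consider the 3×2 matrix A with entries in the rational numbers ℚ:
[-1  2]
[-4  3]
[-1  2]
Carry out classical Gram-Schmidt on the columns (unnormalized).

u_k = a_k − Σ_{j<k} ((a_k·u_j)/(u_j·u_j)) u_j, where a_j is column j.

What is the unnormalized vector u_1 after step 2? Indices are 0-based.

Step 1: u_0 = a_0 = (-1, -4, -1).
Step 2: u_1 = a_1 − (-8/9)·u_0 = (10/9, -5/9, 10/9).

u_1 = (10/9, -5/9, 10/9)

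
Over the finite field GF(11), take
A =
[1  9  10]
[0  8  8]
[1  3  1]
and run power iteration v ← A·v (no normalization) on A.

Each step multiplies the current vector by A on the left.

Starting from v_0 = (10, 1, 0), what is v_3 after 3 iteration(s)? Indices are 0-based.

v_3 = (5, 10, 0)

v_0 = (10, 1, 0).
v_1 = A·v_0 = (8, 8, 2).
v_2 = A·v_1 = (1, 3, 1).
v_3 = A·v_2 = (5, 10, 0).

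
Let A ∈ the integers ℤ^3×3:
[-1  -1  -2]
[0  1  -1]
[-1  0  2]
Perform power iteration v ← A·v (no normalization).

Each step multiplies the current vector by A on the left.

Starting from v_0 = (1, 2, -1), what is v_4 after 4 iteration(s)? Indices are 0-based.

v_0 = (1, 2, -1).
v_1 = A·v_0 = (-1, 3, -3).
v_2 = A·v_1 = (4, 6, -5).
v_3 = A·v_2 = (0, 11, -14).
v_4 = A·v_3 = (17, 25, -28).

v_4 = (17, 25, -28)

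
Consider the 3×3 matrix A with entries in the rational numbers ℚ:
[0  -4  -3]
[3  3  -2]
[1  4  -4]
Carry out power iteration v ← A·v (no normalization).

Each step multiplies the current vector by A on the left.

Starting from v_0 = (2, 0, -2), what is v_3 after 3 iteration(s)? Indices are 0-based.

v_3 = (-130, -138, 18)

v_0 = (2, 0, -2).
v_1 = A·v_0 = (6, 10, 10).
v_2 = A·v_1 = (-70, 28, 6).
v_3 = A·v_2 = (-130, -138, 18).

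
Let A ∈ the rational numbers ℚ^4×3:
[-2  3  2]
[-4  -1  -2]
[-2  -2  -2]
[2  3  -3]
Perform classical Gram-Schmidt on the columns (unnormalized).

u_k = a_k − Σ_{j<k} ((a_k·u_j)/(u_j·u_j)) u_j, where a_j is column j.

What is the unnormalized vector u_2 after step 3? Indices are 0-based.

u_2 = (50/29, -251/145, -49/29, -497/145)

Step 1: u_0 = a_0 = (-2, -4, -2, 2).
Step 2: u_1 = a_1 − (2/7)·u_0 = (25/7, 1/7, -10/7, 17/7).
Step 3: u_2 = a_2 − (1/14)·u_0 − (17/145)·u_1 = (50/29, -251/145, -49/29, -497/145).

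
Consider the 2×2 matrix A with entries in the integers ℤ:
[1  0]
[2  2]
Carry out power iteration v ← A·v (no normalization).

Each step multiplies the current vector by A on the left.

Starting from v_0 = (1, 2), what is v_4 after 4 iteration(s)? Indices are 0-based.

v_4 = (1, 62)

v_0 = (1, 2).
v_1 = A·v_0 = (1, 6).
v_2 = A·v_1 = (1, 14).
v_3 = A·v_2 = (1, 30).
v_4 = A·v_3 = (1, 62).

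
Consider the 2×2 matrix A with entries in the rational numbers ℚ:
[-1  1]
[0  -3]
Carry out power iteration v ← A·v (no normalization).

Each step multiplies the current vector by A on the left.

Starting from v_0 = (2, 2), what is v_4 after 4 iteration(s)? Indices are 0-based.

v_4 = (-78, 162)

v_0 = (2, 2).
v_1 = A·v_0 = (0, -6).
v_2 = A·v_1 = (-6, 18).
v_3 = A·v_2 = (24, -54).
v_4 = A·v_3 = (-78, 162).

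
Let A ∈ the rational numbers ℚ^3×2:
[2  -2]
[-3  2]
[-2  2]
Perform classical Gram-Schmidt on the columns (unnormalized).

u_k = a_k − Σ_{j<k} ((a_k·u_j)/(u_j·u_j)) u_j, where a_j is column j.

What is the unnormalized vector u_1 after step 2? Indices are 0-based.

Step 1: u_0 = a_0 = (2, -3, -2).
Step 2: u_1 = a_1 − (-14/17)·u_0 = (-6/17, -8/17, 6/17).

u_1 = (-6/17, -8/17, 6/17)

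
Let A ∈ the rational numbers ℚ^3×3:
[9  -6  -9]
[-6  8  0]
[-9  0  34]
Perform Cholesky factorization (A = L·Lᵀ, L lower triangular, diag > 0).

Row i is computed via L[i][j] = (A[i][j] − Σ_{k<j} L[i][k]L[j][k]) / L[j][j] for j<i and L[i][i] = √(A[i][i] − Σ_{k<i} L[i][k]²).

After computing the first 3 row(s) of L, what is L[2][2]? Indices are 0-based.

L[2][2] = 4

Step 1: L[0][0] = √(9) = 3.
  L[1][0] = (-6) / L[0][0] = -2.
Step 2: L[1][1] = √(4) = 2.
  L[2][0] = (-9) / L[0][0] = -3.
  L[2][1] = (-6) / L[1][1] = -3.
Step 3: L[2][2] = √(16) = 4.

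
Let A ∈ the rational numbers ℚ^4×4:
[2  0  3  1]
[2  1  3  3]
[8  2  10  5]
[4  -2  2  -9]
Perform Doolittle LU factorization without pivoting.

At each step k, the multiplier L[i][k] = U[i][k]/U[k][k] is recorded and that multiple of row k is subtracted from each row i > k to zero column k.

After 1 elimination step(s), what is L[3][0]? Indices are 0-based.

L[3][0] = 2

Step 1: pivot at (0,0) is 2.
  row1 ← row1 − (1)·row0  ⇒  L[1][0]=1, U row1=(0, 1, 0, 2)
  row2 ← row2 − (4)·row0  ⇒  L[2][0]=4, U row2=(0, 2, -2, 1)
  row3 ← row3 − (2)·row0  ⇒  L[3][0]=2, U row3=(0, -2, -4, -11)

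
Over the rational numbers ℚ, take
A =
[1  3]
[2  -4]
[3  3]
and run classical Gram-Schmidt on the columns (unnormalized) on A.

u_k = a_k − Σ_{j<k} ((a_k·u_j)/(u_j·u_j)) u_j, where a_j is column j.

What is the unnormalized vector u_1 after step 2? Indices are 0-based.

u_1 = (19/7, -32/7, 15/7)

Step 1: u_0 = a_0 = (1, 2, 3).
Step 2: u_1 = a_1 − (2/7)·u_0 = (19/7, -32/7, 15/7).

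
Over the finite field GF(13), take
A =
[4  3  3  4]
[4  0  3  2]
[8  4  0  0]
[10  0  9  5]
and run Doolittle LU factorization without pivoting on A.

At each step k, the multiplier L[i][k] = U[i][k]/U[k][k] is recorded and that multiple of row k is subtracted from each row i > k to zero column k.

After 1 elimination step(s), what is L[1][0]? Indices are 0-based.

k=0: U[0][0]=4
  eliminate (1,0): mult=1, new row 1: (0, 10, 0, 11); set L[1][0]=1
  eliminate (2,0): mult=2, new row 2: (0, 11, 7, 5); set L[2][0]=2
  eliminate (3,0): mult=9, new row 3: (0, 12, 8, 8); set L[3][0]=9

L[1][0] = 1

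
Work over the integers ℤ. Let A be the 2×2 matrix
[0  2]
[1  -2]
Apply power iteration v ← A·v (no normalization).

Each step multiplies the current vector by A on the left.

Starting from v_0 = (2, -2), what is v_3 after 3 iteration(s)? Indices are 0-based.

v_0 = (2, -2).
v_1 = A·v_0 = (-4, 6).
v_2 = A·v_1 = (12, -16).
v_3 = A·v_2 = (-32, 44).

v_3 = (-32, 44)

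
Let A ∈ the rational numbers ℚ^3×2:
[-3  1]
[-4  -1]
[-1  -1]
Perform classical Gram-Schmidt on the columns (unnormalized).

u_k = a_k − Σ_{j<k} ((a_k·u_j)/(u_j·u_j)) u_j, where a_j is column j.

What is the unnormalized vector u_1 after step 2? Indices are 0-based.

Step 1: u_0 = a_0 = (-3, -4, -1).
Step 2: u_1 = a_1 − (1/13)·u_0 = (16/13, -9/13, -12/13).

u_1 = (16/13, -9/13, -12/13)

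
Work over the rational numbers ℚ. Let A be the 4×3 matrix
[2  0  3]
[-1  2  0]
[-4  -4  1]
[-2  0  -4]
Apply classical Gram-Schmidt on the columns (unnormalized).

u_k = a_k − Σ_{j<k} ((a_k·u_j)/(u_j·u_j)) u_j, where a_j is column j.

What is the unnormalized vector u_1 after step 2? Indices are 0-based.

Step 1: u_0 = a_0 = (2, -1, -4, -2).
Step 2: u_1 = a_1 − (14/25)·u_0 = (-28/25, 64/25, -44/25, 28/25).

u_1 = (-28/25, 64/25, -44/25, 28/25)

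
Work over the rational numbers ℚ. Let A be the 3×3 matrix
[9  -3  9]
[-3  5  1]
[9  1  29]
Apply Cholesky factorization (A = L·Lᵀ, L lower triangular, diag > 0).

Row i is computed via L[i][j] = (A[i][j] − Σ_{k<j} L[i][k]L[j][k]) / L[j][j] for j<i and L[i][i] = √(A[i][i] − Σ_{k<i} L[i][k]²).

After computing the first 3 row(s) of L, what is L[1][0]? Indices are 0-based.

L[1][0] = -1

Step 1: L[0][0] = √(9) = 3.
  L[1][0] = (-3) / L[0][0] = -1.
Step 2: L[1][1] = √(4) = 2.
  L[2][0] = (9) / L[0][0] = 3.
  L[2][1] = (4) / L[1][1] = 2.
Step 3: L[2][2] = √(16) = 4.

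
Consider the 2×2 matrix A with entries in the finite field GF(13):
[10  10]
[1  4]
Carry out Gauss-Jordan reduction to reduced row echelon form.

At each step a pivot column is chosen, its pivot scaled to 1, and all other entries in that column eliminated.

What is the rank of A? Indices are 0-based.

rank = 2

pivot(0,0)=10: scale R0 → (1, 1)
  clear (1,0): R1 −= (1)R0 → (0, 3)
pivot(1,1)=3: scale R1 → (0, 1)
  clear (0,1): R0 −= (1)R1 → (1, 0)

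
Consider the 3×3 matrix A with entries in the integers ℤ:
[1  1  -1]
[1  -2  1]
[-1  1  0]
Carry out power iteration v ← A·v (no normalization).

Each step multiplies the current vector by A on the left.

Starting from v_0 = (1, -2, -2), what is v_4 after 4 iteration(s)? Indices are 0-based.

v_4 = (37, -68, 28)

v_0 = (1, -2, -2).
v_1 = A·v_0 = (1, 3, -3).
v_2 = A·v_1 = (7, -8, 2).
v_3 = A·v_2 = (-3, 25, -15).
v_4 = A·v_3 = (37, -68, 28).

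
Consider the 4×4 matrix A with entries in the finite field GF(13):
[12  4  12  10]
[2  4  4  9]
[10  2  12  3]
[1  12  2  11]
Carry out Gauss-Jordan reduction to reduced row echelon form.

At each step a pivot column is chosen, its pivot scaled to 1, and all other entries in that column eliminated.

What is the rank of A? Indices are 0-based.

rank = 4

step 1: normalize row 0 (÷12) = (1, 9, 1, 3)
  row 1: subtract 2×row0 = (0, 12, 2, 3)
  row 2: subtract 10×row0 = (0, 3, 2, 12)
  row 3: subtract 1×row0 = (0, 3, 1, 8)
step 2: normalize row 1 (÷12) = (0, 1, 11, 10)
  row 0: subtract 9×row1 = (1, 0, 6, 4)
  row 2: subtract 3×row1 = (0, 0, 8, 8)
  row 3: subtract 3×row1 = (0, 0, 7, 4)
step 3: normalize row 2 (÷8) = (0, 0, 1, 1)
  row 0: subtract 6×row2 = (1, 0, 0, 11)
  row 1: subtract 11×row2 = (0, 1, 0, 12)
  row 3: subtract 7×row2 = (0, 0, 0, 10)
step 4: normalize row 3 (÷10) = (0, 0, 0, 1)
  row 0: subtract 11×row3 = (1, 0, 0, 0)
  row 1: subtract 12×row3 = (0, 1, 0, 0)
  row 2: subtract 1×row3 = (0, 0, 1, 0)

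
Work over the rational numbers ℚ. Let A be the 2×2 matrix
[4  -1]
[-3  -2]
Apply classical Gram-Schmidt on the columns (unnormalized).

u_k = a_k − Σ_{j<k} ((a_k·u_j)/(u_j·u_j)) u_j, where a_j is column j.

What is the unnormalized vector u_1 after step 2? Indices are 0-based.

Step 1: u_0 = a_0 = (4, -3).
Step 2: u_1 = a_1 − (2/25)·u_0 = (-33/25, -44/25).

u_1 = (-33/25, -44/25)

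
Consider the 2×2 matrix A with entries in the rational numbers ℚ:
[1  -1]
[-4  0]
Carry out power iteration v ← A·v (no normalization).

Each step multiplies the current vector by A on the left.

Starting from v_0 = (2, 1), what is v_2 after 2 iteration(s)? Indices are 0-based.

v_0 = (2, 1).
v_1 = A·v_0 = (1, -8).
v_2 = A·v_1 = (9, -4).

v_2 = (9, -4)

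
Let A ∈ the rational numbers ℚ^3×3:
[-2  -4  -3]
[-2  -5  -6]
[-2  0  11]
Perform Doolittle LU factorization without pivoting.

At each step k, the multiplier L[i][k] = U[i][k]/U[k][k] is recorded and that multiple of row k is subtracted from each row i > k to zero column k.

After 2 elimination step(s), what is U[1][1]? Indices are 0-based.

U[1][1] = -1

k=0: U[0][0]=-2
  eliminate (1,0): mult=1, new row 1: (0, -1, -3); set L[1][0]=1
  eliminate (2,0): mult=1, new row 2: (0, 4, 14); set L[2][0]=1
k=1: U[1][1]=-1
  eliminate (2,1): mult=-4, new row 2: (0, 0, 2); set L[2][1]=-4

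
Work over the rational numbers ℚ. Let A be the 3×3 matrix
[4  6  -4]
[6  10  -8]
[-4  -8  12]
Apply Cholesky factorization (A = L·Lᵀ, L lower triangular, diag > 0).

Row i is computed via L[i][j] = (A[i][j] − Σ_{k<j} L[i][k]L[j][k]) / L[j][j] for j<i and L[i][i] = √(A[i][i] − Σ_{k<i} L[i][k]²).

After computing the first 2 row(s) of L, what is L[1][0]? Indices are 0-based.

L[1][0] = 3

Step 1: L[0][0] = √(4) = 2.
  L[1][0] = (6) / L[0][0] = 3.
Step 2: L[1][1] = √(1) = 1.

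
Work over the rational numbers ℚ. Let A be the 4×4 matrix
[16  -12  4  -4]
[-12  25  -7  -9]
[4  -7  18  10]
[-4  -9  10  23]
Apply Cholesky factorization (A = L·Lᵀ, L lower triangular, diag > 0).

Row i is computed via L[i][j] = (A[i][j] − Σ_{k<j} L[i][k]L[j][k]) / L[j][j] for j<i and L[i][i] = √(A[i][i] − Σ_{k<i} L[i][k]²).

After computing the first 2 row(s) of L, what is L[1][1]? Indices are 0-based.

Step 1: L[0][0] = √(16) = 4.
  L[1][0] = (-12) / L[0][0] = -3.
Step 2: L[1][1] = √(16) = 4.

L[1][1] = 4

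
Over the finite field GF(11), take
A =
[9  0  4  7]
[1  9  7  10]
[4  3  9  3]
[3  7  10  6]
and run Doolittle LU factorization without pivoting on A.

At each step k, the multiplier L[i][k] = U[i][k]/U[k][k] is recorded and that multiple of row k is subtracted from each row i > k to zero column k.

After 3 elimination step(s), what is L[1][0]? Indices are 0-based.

[col 0] pivot 9
  R1 -= 5*R0 → (0, 9, 9, 8)  (L[1][0] := 5)
  R2 -= 9*R0 → (0, 3, 6, 6)  (L[2][0] := 9)
  R3 -= 4*R0 → (0, 7, 5, 0)  (L[3][0] := 4)
[col 1] pivot 9
  R2 -= 4*R1 → (0, 0, 3, 7)  (L[2][1] := 4)
  R3 -= 2*R1 → (0, 0, 9, 6)  (L[3][1] := 2)
[col 2] pivot 3
  R3 -= 3*R2 → (0, 0, 0, 7)  (L[3][2] := 3)

L[1][0] = 5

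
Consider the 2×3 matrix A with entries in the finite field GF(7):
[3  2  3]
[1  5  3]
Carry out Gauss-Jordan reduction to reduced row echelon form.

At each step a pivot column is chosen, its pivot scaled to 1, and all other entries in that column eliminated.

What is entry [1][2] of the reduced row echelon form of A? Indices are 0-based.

M[1][2] = 1

step 1: normalize row 0 (÷3) = (1, 3, 1)
  row 1: subtract 1×row0 = (0, 2, 2)
step 2: normalize row 1 (÷2) = (0, 1, 1)
  row 0: subtract 3×row1 = (1, 0, 5)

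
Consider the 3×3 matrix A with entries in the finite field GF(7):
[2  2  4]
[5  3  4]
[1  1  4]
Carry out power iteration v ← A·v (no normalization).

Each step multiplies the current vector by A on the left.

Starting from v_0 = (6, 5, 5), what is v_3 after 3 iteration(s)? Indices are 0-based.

v_0 = (6, 5, 5).
v_1 = A·v_0 = (0, 2, 3).
v_2 = A·v_1 = (2, 4, 0).
v_3 = A·v_2 = (5, 1, 6).

v_3 = (5, 1, 6)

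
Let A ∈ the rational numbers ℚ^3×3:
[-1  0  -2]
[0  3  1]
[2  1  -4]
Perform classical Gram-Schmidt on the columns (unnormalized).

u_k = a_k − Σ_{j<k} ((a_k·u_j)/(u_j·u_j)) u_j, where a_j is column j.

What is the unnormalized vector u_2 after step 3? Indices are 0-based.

Step 1: u_0 = a_0 = (-1, 0, 2).
Step 2: u_1 = a_1 − (2/5)·u_0 = (2/5, 3, 1/5).
Step 3: u_2 = a_2 − (-6/5)·u_0 − (7/46)·u_1 = (-75/23, 25/46, -75/46).

u_2 = (-75/23, 25/46, -75/46)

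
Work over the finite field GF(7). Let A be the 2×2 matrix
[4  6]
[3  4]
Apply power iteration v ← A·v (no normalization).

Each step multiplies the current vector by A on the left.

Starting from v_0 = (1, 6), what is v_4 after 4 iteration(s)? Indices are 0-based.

v_0 = (1, 6).
v_1 = A·v_0 = (5, 6).
v_2 = A·v_1 = (0, 4).
v_3 = A·v_2 = (3, 2).
v_4 = A·v_3 = (3, 3).

v_4 = (3, 3)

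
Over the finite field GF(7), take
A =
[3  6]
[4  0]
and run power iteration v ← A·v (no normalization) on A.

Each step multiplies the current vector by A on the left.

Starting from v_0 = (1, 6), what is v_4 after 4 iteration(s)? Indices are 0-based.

v_4 = (6, 4)

v_0 = (1, 6).
v_1 = A·v_0 = (4, 4).
v_2 = A·v_1 = (1, 2).
v_3 = A·v_2 = (1, 4).
v_4 = A·v_3 = (6, 4).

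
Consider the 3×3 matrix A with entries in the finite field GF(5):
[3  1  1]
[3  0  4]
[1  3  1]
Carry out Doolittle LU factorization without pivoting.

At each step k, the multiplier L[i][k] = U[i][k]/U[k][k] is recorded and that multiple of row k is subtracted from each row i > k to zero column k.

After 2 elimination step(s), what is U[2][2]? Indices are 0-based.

[col 0] pivot 3
  R1 -= 1*R0 → (0, 4, 3)  (L[1][0] := 1)
  R2 -= 2*R0 → (0, 1, 4)  (L[2][0] := 2)
[col 1] pivot 4
  R2 -= 4*R1 → (0, 0, 2)  (L[2][1] := 4)

U[2][2] = 2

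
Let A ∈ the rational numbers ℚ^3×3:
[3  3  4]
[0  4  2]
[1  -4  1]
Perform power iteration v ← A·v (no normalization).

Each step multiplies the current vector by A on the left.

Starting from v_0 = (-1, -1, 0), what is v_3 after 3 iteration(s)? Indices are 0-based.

v_3 = (-32, -14, 35)

v_0 = (-1, -1, 0).
v_1 = A·v_0 = (-6, -4, 3).
v_2 = A·v_1 = (-18, -10, 13).
v_3 = A·v_2 = (-32, -14, 35).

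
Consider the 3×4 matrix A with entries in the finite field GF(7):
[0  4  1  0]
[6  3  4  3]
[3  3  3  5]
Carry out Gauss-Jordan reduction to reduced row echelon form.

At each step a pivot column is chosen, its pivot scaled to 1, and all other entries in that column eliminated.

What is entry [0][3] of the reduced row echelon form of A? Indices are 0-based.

M[0][3] = 4

[1] R0 <-> R1
[1] R0 /= 6  ⇒  (1, 4, 3, 4)
     R2 -= 3·R0  ⇒  (0, 5, 1, 0)
[2] R1 /= 4  ⇒  (0, 1, 2, 0)
     R0 -= 4·R1  ⇒  (1, 0, 2, 4)
     R2 -= 5·R1  ⇒  (0, 0, 5, 0)
[3] R2 /= 5  ⇒  (0, 0, 1, 0)
     R0 -= 2·R2  ⇒  (1, 0, 0, 4)
     R1 -= 2·R2  ⇒  (0, 1, 0, 0)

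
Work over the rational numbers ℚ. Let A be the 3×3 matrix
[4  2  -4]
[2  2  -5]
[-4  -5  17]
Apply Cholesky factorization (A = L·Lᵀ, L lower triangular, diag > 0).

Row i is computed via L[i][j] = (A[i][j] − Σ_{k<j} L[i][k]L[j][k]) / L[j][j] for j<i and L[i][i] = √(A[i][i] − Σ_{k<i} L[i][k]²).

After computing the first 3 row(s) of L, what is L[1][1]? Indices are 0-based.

Step 1: L[0][0] = √(4) = 2.
  L[1][0] = (2) / L[0][0] = 1.
Step 2: L[1][1] = √(1) = 1.
  L[2][0] = (-4) / L[0][0] = -2.
  L[2][1] = (-3) / L[1][1] = -3.
Step 3: L[2][2] = √(4) = 2.

L[1][1] = 1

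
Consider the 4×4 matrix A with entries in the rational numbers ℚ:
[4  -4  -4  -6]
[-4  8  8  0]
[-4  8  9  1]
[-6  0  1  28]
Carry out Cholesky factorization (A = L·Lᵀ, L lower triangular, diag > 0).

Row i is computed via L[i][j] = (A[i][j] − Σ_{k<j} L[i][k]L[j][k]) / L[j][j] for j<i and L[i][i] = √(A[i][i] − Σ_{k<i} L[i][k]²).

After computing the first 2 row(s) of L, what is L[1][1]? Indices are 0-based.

Step 1: L[0][0] = √(4) = 2.
  L[1][0] = (-4) / L[0][0] = -2.
Step 2: L[1][1] = √(4) = 2.

L[1][1] = 2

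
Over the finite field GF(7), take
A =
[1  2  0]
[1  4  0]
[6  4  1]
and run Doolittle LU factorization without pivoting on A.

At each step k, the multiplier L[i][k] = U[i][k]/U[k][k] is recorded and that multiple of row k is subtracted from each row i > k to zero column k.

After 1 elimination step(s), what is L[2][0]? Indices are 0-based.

L[2][0] = 6

Step 1: pivot at (0,0) is 1.
  row1 ← row1 − (1)·row0  ⇒  L[1][0]=1, U row1=(0, 2, 0)
  row2 ← row2 − (6)·row0  ⇒  L[2][0]=6, U row2=(0, 6, 1)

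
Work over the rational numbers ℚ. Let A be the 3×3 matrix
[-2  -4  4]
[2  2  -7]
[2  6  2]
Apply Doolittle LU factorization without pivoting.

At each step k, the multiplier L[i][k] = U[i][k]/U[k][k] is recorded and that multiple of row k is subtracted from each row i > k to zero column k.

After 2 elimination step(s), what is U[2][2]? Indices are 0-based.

[col 0] pivot -2
  R1 -= -1*R0 → (0, -2, -3)  (L[1][0] := -1)
  R2 -= -1*R0 → (0, 2, 6)  (L[2][0] := -1)
[col 1] pivot -2
  R2 -= -1*R1 → (0, 0, 3)  (L[2][1] := -1)

U[2][2] = 3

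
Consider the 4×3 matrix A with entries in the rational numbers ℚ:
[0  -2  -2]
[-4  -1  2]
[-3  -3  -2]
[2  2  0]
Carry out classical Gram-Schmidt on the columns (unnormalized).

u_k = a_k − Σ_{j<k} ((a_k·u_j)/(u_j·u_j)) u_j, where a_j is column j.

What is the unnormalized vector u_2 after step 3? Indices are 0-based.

u_2 = (66/233, 44/233, -184/233, -188/233)

Step 1: u_0 = a_0 = (0, -4, -3, 2).
Step 2: u_1 = a_1 − (17/29)·u_0 = (-2, 39/29, -36/29, 24/29).
Step 3: u_2 = a_2 − (-2/29)·u_0 − (266/233)·u_1 = (66/233, 44/233, -184/233, -188/233).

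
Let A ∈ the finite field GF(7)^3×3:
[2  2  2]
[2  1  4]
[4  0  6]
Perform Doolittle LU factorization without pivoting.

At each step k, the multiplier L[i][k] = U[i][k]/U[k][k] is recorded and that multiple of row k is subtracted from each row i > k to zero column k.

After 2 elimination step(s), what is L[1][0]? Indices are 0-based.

[col 0] pivot 2
  R1 -= 1*R0 → (0, 6, 2)  (L[1][0] := 1)
  R2 -= 2*R0 → (0, 3, 2)  (L[2][0] := 2)
[col 1] pivot 6
  R2 -= 4*R1 → (0, 0, 1)  (L[2][1] := 4)

L[1][0] = 1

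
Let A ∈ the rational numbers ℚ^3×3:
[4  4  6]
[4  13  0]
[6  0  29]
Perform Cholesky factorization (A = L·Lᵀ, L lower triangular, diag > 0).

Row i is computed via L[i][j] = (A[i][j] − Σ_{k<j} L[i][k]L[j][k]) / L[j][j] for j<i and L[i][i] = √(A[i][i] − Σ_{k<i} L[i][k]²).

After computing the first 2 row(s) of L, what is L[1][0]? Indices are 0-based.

Step 1: L[0][0] = √(4) = 2.
  L[1][0] = (4) / L[0][0] = 2.
Step 2: L[1][1] = √(9) = 3.

L[1][0] = 2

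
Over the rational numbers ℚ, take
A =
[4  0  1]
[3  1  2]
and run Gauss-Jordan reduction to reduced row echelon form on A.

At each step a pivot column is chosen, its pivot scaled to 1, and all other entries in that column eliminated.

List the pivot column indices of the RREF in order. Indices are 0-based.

pivot columns: 0, 1

[1] R0 /= 4  ⇒  (1, 0, 1/4)
     R1 -= 3·R0  ⇒  (0, 1, 5/4)
[2] R1 /= 1  ⇒  (0, 1, 5/4)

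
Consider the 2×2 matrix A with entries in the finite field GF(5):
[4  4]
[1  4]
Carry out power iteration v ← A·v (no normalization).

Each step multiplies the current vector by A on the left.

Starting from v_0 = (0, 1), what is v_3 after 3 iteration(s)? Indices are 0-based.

v_3 = (3, 2)

v_0 = (0, 1).
v_1 = A·v_0 = (4, 4).
v_2 = A·v_1 = (2, 0).
v_3 = A·v_2 = (3, 2).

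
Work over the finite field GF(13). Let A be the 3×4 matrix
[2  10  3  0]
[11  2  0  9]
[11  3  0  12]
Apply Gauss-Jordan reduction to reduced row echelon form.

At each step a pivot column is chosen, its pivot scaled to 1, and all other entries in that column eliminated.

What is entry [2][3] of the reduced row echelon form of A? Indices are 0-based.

pivot(0,0)=2: scale R0 → (1, 5, 8, 0)
  clear (1,0): R1 −= (11)R0 → (0, 12, 3, 9)
  clear (2,0): R2 −= (11)R0 → (0, 0, 3, 12)
pivot(1,1)=12: scale R1 → (0, 1, 10, 4)
  clear (0,1): R0 −= (5)R1 → (1, 0, 10, 6)
pivot(2,2)=3: scale R2 → (0, 0, 1, 4)
  clear (0,2): R0 −= (10)R2 → (1, 0, 0, 5)
  clear (1,2): R1 −= (10)R2 → (0, 1, 0, 3)

M[2][3] = 4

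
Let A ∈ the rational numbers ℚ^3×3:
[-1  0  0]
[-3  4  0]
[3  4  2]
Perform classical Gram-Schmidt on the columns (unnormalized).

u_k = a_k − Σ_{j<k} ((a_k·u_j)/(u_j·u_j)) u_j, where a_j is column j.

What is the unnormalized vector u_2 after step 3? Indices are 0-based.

u_2 = (6/19, -1/19, 1/19)

Step 1: u_0 = a_0 = (-1, -3, 3).
Step 2: u_1 = a_1 − (0)·u_0 = (0, 4, 4).
Step 3: u_2 = a_2 − (6/19)·u_0 − (1/4)·u_1 = (6/19, -1/19, 1/19).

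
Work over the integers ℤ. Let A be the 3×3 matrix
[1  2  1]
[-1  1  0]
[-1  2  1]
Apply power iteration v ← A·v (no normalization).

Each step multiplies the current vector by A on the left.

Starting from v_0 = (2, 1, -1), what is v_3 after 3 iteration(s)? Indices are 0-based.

v_0 = (2, 1, -1).
v_1 = A·v_0 = (3, -1, -1).
v_2 = A·v_1 = (0, -4, -6).
v_3 = A·v_2 = (-14, -4, -14).

v_3 = (-14, -4, -14)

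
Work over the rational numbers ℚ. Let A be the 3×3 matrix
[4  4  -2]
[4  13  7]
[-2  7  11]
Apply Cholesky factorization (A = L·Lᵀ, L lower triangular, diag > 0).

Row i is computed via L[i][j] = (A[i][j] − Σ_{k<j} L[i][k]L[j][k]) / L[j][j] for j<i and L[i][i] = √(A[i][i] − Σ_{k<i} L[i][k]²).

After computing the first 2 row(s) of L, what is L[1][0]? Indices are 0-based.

L[1][0] = 2

Step 1: L[0][0] = √(4) = 2.
  L[1][0] = (4) / L[0][0] = 2.
Step 2: L[1][1] = √(9) = 3.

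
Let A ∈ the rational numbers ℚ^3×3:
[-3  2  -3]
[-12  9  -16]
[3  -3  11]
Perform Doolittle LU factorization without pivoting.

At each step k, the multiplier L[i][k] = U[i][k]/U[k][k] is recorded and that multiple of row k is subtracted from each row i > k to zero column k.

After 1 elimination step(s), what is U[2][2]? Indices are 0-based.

[col 0] pivot -3
  R1 -= 4*R0 → (0, 1, -4)  (L[1][0] := 4)
  R2 -= -1*R0 → (0, -1, 8)  (L[2][0] := -1)

U[2][2] = 8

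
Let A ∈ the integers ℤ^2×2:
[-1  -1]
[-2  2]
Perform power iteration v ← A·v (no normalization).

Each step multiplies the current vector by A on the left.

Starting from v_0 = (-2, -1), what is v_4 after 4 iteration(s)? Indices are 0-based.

v_4 = (-13, -2)

v_0 = (-2, -1).
v_1 = A·v_0 = (3, 2).
v_2 = A·v_1 = (-5, -2).
v_3 = A·v_2 = (7, 6).
v_4 = A·v_3 = (-13, -2).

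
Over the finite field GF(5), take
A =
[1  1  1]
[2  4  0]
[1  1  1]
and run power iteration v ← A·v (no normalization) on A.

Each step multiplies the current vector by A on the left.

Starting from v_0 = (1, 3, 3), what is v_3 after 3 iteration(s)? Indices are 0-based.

v_3 = (1, 1, 1)

v_0 = (1, 3, 3).
v_1 = A·v_0 = (2, 4, 2).
v_2 = A·v_1 = (3, 0, 3).
v_3 = A·v_2 = (1, 1, 1).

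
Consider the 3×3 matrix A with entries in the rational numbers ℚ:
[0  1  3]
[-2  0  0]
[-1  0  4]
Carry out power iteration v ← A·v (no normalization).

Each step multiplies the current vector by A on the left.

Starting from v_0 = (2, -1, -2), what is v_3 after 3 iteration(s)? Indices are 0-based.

v_3 = (-85, 68, -98)

v_0 = (2, -1, -2).
v_1 = A·v_0 = (-7, -4, -10).
v_2 = A·v_1 = (-34, 14, -33).
v_3 = A·v_2 = (-85, 68, -98).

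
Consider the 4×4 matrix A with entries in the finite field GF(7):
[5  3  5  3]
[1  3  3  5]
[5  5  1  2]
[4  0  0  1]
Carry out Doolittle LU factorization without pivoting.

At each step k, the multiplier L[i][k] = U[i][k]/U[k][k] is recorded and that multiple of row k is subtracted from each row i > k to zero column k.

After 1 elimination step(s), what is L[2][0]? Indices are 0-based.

k=0: U[0][0]=5
  eliminate (1,0): mult=3, new row 1: (0, 1, 2, 3); set L[1][0]=3
  eliminate (2,0): mult=1, new row 2: (0, 2, 3, 6); set L[2][0]=1
  eliminate (3,0): mult=5, new row 3: (0, 6, 3, 0); set L[3][0]=5

L[2][0] = 1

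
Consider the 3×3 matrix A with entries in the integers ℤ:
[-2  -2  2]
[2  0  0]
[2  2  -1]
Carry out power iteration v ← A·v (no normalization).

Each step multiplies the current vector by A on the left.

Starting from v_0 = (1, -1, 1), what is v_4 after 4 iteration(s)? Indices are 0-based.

v_4 = (-62, 60, 41)

v_0 = (1, -1, 1).
v_1 = A·v_0 = (2, 2, -1).
v_2 = A·v_1 = (-10, 4, 9).
v_3 = A·v_2 = (30, -20, -21).
v_4 = A·v_3 = (-62, 60, 41).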